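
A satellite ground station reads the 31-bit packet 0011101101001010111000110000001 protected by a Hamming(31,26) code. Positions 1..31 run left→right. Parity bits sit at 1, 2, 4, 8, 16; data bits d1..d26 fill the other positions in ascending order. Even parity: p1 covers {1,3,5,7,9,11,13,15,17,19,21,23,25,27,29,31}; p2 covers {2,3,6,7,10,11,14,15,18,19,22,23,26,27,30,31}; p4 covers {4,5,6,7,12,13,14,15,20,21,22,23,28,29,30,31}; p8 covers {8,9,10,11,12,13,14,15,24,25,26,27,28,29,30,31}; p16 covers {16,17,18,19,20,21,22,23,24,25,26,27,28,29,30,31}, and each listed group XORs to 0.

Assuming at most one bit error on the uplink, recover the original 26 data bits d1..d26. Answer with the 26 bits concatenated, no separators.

10010100101111000110000001

s1 (pos 1,3,5,7,9,11,13,15,17,19,21,23,25,27,29,31): 0⊕1⊕1⊕1⊕0⊕0⊕1⊕1⊕1⊕1⊕0⊕1⊕0⊕0⊕0⊕1 = 1
s2 (pos 2,3,6,7,10,11,14,15,18,19,22,23,26,27,30,31): 0⊕1⊕0⊕1⊕1⊕0⊕0⊕1⊕1⊕1⊕0⊕1⊕0⊕0⊕0⊕1 = 0
s4 (pos 4,5,6,7,12,13,14,15,20,21,22,23,28,29,30,31): 1⊕1⊕0⊕1⊕0⊕1⊕0⊕1⊕0⊕0⊕0⊕1⊕0⊕0⊕0⊕1 = 1
s8 (pos 8,9,10,11,12,13,14,15,24,25,26,27,28,29,30,31): 1⊕0⊕1⊕0⊕0⊕1⊕0⊕1⊕1⊕0⊕0⊕0⊕0⊕0⊕0⊕1 = 0
s16 (pos 16,17,18,19,20,21,22,23,24,25,26,27,28,29,30,31): 0⊕1⊕1⊕1⊕0⊕0⊕0⊕1⊕1⊕0⊕0⊕0⊕0⊕0⊕0⊕1 = 0
Syndrome s16…s1 = 00101 → error at position 5.
Flip position 5: 0011101101001010111000110000001 → 0011001101001010111000110000001
Read data bits from positions 3,5,6,7,9,10,11,12,13,14,15,17,18,19,20,21,22,23,24,25,26,27,28,29,30,31: 10010100101111000110000001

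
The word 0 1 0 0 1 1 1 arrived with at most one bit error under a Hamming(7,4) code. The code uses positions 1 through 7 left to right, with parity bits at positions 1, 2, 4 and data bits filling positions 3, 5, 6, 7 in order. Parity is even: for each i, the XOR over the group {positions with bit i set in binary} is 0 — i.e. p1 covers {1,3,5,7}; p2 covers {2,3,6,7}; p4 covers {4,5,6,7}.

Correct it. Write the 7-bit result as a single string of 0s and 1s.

s1 (pos 1,3,5,7): 0⊕0⊕1⊕1 = 0
s2 (pos 2,3,6,7): 1⊕0⊕1⊕1 = 1
s4 (pos 4,5,6,7): 0⊕1⊕1⊕1 = 1
Syndrome s4…s1 = 110 → error at position 6.
Flip position 6: 0100111 → 0100101

0100101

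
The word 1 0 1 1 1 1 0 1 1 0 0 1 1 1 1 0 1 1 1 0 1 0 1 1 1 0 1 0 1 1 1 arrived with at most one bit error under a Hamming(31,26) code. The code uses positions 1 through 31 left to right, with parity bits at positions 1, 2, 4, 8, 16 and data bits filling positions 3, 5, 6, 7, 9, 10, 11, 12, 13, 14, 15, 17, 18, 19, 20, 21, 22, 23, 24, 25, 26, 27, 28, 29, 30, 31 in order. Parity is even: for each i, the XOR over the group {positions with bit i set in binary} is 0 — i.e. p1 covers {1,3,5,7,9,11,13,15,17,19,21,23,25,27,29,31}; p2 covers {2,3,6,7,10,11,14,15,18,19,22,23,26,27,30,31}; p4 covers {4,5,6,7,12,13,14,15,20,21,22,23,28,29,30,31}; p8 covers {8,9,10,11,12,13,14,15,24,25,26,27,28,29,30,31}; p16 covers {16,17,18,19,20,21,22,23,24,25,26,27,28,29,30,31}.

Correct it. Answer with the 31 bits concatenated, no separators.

1011110110011111111010111010111

s1 (pos 1,3,5,7,9,11,13,15,17,19,21,23,25,27,29,31): 1⊕1⊕1⊕0⊕1⊕0⊕1⊕1⊕1⊕1⊕1⊕1⊕1⊕1⊕1⊕1 = 0
s2 (pos 2,3,6,7,10,11,14,15,18,19,22,23,26,27,30,31): 0⊕1⊕1⊕0⊕0⊕0⊕1⊕1⊕1⊕1⊕0⊕1⊕0⊕1⊕1⊕1 = 0
s4 (pos 4,5,6,7,12,13,14,15,20,21,22,23,28,29,30,31): 1⊕1⊕1⊕0⊕1⊕1⊕1⊕1⊕0⊕1⊕0⊕1⊕0⊕1⊕1⊕1 = 0
s8 (pos 8,9,10,11,12,13,14,15,24,25,26,27,28,29,30,31): 1⊕1⊕0⊕0⊕1⊕1⊕1⊕1⊕1⊕1⊕0⊕1⊕0⊕1⊕1⊕1 = 0
s16 (pos 16,17,18,19,20,21,22,23,24,25,26,27,28,29,30,31): 0⊕1⊕1⊕1⊕0⊕1⊕0⊕1⊕1⊕1⊕0⊕1⊕0⊕1⊕1⊕1 = 1
Syndrome s16…s1 = 10000 → error at position 16.
Flip position 16: 1011110110011110111010111010111 → 1011110110011111111010111010111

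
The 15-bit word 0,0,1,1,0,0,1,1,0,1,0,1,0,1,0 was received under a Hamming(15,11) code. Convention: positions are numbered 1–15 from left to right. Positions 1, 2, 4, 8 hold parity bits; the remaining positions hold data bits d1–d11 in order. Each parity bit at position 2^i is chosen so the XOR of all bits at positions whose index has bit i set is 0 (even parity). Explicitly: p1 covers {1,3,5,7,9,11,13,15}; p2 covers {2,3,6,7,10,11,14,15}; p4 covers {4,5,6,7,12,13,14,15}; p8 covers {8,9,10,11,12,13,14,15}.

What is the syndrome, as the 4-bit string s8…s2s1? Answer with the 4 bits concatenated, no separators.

0000

s1 (pos 1,3,5,7,9,11,13,15): 0⊕1⊕0⊕1⊕0⊕0⊕0⊕0 = 0
s2 (pos 2,3,6,7,10,11,14,15): 0⊕1⊕0⊕1⊕1⊕0⊕1⊕0 = 0
s4 (pos 4,5,6,7,12,13,14,15): 1⊕0⊕0⊕1⊕1⊕0⊕1⊕0 = 0
s8 (pos 8,9,10,11,12,13,14,15): 1⊕0⊕1⊕0⊕1⊕0⊕1⊕0 = 0
Syndrome s8…s1 = 0000 → no error.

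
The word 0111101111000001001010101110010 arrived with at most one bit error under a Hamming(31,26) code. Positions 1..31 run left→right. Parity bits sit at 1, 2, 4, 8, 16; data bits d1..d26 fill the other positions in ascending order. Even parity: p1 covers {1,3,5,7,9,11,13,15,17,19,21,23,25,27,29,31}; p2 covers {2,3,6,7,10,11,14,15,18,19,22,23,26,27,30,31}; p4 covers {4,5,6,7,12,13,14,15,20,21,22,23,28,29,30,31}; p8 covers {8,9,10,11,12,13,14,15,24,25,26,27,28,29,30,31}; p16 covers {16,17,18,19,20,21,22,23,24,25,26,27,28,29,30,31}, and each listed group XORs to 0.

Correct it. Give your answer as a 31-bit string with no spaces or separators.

s1 (pos 1,3,5,7,9,11,13,15,17,19,21,23,25,27,29,31): 0⊕1⊕1⊕1⊕1⊕0⊕0⊕0⊕0⊕1⊕1⊕1⊕1⊕1⊕0⊕0 = 1
s2 (pos 2,3,6,7,10,11,14,15,18,19,22,23,26,27,30,31): 1⊕1⊕0⊕1⊕1⊕0⊕0⊕0⊕0⊕1⊕0⊕1⊕1⊕1⊕1⊕0 = 1
s4 (pos 4,5,6,7,12,13,14,15,20,21,22,23,28,29,30,31): 1⊕1⊕0⊕1⊕0⊕0⊕0⊕0⊕0⊕1⊕0⊕1⊕0⊕0⊕1⊕0 = 0
s8 (pos 8,9,10,11,12,13,14,15,24,25,26,27,28,29,30,31): 1⊕1⊕1⊕0⊕0⊕0⊕0⊕0⊕0⊕1⊕1⊕1⊕0⊕0⊕1⊕0 = 1
s16 (pos 16,17,18,19,20,21,22,23,24,25,26,27,28,29,30,31): 1⊕0⊕0⊕1⊕0⊕1⊕0⊕1⊕0⊕1⊕1⊕1⊕0⊕0⊕1⊕0 = 0
Syndrome s16…s1 = 01011 → error at position 11.
Flip position 11: 0111101111000001001010101110010 → 0111101111100001001010101110010

0111101111100001001010101110010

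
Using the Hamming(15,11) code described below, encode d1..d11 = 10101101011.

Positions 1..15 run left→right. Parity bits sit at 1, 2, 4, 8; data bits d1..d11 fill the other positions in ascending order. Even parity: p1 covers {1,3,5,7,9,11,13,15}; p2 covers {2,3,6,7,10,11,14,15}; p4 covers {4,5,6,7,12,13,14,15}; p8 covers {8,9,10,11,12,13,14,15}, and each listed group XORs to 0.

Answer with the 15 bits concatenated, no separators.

Place data at non-parity positions: p1 p2 1 p4 0 1 0 p8 1 1 0 1 0 1 1
p1 (pos 1,3,5,7,9,11,13,15): XOR of data positions = 1⊕0⊕0⊕1⊕0⊕0⊕1 = 1
p2 (pos 2,3,6,7,10,11,14,15): XOR of data positions = 1⊕1⊕0⊕1⊕0⊕1⊕1 = 1
p4 (pos 4,5,6,7,12,13,14,15): XOR of data positions = 0⊕1⊕0⊕1⊕0⊕1⊕1 = 0
p8 (pos 8,9,10,11,12,13,14,15): XOR of data positions = 1⊕1⊕0⊕1⊕0⊕1⊕1 = 1
Codeword: 111001011101011

111001011101011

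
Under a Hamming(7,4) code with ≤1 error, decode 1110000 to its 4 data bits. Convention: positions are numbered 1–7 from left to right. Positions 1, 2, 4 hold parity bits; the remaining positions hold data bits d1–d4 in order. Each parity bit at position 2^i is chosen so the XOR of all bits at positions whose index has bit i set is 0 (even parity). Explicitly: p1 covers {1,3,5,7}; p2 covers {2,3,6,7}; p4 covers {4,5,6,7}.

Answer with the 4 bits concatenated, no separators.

1000

s1 (pos 1,3,5,7): 1⊕1⊕0⊕0 = 0
s2 (pos 2,3,6,7): 1⊕1⊕0⊕0 = 0
s4 (pos 4,5,6,7): 0⊕0⊕0⊕0 = 0
Syndrome s4…s1 = 000 → no error.
Read data bits from positions 3,5,6,7: 1000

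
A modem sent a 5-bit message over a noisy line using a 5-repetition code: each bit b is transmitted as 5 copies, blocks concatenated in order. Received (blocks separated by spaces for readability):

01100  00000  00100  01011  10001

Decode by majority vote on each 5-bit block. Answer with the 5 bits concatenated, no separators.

Block 1 (01100): 2 ones → 0
Block 2 (00000): 0 ones → 0
Block 3 (00100): 1 one → 0
Block 4 (01011): 3 ones → 1
Block 5 (10001): 2 ones → 0

00010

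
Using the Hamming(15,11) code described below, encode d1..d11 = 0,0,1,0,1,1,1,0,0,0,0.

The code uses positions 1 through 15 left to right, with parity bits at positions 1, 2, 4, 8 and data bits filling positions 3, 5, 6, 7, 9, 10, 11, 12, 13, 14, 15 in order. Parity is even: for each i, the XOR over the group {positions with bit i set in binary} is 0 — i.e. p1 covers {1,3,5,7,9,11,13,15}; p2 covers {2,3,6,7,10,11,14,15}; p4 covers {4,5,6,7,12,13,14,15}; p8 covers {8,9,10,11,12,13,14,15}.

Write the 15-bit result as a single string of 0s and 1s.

010101011110000

Place data at non-parity positions: p1 p2 0 p4 0 1 0 p8 1 1 1 0 0 0 0
p1 (pos 1,3,5,7,9,11,13,15): XOR of data positions = 0⊕0⊕0⊕1⊕1⊕0⊕0 = 0
p2 (pos 2,3,6,7,10,11,14,15): XOR of data positions = 0⊕1⊕0⊕1⊕1⊕0⊕0 = 1
p4 (pos 4,5,6,7,12,13,14,15): XOR of data positions = 0⊕1⊕0⊕0⊕0⊕0⊕0 = 1
p8 (pos 8,9,10,11,12,13,14,15): XOR of data positions = 1⊕1⊕1⊕0⊕0⊕0⊕0 = 1
Codeword: 010101011110000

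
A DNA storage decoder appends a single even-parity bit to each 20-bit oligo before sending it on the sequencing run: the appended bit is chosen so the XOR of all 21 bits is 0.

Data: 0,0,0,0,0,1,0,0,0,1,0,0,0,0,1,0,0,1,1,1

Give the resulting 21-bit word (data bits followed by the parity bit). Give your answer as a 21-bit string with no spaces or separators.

XOR of the 20 data bits: 0⊕0⊕0⊕0⊕0⊕1⊕0⊕0⊕0⊕1⊕0⊕0⊕0⊕0⊕1⊕0⊕0⊕1⊕1⊕1 = 0
Parity bit = 0 (so all 21 bits XOR to 0).

000001000100001001110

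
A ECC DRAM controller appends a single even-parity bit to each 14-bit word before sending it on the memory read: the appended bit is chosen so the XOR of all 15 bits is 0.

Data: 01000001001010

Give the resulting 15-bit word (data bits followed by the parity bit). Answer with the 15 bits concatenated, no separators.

010000010010100

XOR of the 14 data bits: 0⊕1⊕0⊕0⊕0⊕0⊕0⊕1⊕0⊕0⊕1⊕0⊕1⊕0 = 0
Parity bit = 0 (so all 15 bits XOR to 0).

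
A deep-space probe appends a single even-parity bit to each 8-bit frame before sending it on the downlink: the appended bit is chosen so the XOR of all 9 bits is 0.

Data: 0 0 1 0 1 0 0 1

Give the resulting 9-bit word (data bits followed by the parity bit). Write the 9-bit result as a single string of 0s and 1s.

XOR of the 8 data bits: 0⊕0⊕1⊕0⊕1⊕0⊕0⊕1 = 1
Parity bit = 1 (so all 9 bits XOR to 0).

001010011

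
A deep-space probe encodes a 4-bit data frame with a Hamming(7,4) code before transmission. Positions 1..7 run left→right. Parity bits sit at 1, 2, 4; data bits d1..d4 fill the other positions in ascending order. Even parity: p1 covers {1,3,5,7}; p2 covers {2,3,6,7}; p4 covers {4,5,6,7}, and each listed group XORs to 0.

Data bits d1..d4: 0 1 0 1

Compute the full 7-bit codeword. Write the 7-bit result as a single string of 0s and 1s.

Place data at non-parity positions: p1 p2 0 p4 1 0 1
p1 (pos 1,3,5,7): XOR of data positions = 0⊕1⊕1 = 0
p2 (pos 2,3,6,7): XOR of data positions = 0⊕0⊕1 = 1
p4 (pos 4,5,6,7): XOR of data positions = 1⊕0⊕1 = 0
Codeword: 0100101

0100101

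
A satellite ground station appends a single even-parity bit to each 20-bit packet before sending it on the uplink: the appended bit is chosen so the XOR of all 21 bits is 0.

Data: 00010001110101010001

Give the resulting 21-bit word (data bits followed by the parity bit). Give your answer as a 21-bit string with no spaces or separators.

XOR of the 20 data bits: 0⊕0⊕0⊕1⊕0⊕0⊕0⊕1⊕1⊕1⊕0⊕1⊕0⊕1⊕0⊕1⊕0⊕0⊕0⊕1 = 0
Parity bit = 0 (so all 21 bits XOR to 0).

000100011101010100010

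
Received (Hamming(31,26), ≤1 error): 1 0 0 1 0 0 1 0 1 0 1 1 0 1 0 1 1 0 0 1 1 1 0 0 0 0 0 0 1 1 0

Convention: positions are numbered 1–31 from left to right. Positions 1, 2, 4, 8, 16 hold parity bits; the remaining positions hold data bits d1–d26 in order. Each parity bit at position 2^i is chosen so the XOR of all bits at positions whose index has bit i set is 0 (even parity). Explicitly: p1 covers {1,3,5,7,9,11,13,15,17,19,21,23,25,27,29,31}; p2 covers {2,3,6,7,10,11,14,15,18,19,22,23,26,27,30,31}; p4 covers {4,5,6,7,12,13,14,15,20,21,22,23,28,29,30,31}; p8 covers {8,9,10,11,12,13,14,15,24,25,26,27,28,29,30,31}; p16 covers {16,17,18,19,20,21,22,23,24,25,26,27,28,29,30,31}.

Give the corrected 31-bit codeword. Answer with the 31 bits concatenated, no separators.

1001001010110101100111100000110

s1 (pos 1,3,5,7,9,11,13,15,17,19,21,23,25,27,29,31): 1⊕0⊕0⊕1⊕1⊕1⊕0⊕0⊕1⊕0⊕1⊕0⊕0⊕0⊕1⊕0 = 1
s2 (pos 2,3,6,7,10,11,14,15,18,19,22,23,26,27,30,31): 0⊕0⊕0⊕1⊕0⊕1⊕1⊕0⊕0⊕0⊕1⊕0⊕0⊕0⊕1⊕0 = 1
s4 (pos 4,5,6,7,12,13,14,15,20,21,22,23,28,29,30,31): 1⊕0⊕0⊕1⊕1⊕0⊕1⊕0⊕1⊕1⊕1⊕0⊕0⊕1⊕1⊕0 = 1
s8 (pos 8,9,10,11,12,13,14,15,24,25,26,27,28,29,30,31): 0⊕1⊕0⊕1⊕1⊕0⊕1⊕0⊕0⊕0⊕0⊕0⊕0⊕1⊕1⊕0 = 0
s16 (pos 16,17,18,19,20,21,22,23,24,25,26,27,28,29,30,31): 1⊕1⊕0⊕0⊕1⊕1⊕1⊕0⊕0⊕0⊕0⊕0⊕0⊕1⊕1⊕0 = 1
Syndrome s16…s1 = 10111 → error at position 23.
Flip position 23: 1001001010110101100111000000110 → 1001001010110101100111100000110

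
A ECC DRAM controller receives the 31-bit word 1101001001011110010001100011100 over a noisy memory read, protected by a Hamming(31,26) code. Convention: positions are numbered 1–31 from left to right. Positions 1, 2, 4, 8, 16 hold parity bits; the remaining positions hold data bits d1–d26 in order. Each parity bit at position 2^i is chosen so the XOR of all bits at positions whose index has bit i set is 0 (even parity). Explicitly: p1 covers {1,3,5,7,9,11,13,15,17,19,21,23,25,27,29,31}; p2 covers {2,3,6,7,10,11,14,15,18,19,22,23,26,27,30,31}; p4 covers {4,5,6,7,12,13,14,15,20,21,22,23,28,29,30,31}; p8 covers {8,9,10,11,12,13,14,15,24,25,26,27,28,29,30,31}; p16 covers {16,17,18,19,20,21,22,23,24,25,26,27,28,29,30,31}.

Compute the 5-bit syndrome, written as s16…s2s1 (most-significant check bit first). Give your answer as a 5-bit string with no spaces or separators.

s1 (pos 1,3,5,7,9,11,13,15,17,19,21,23,25,27,29,31): 1⊕0⊕0⊕1⊕0⊕0⊕1⊕1⊕0⊕0⊕0⊕1⊕0⊕1⊕1⊕0 = 1
s2 (pos 2,3,6,7,10,11,14,15,18,19,22,23,26,27,30,31): 1⊕0⊕0⊕1⊕1⊕0⊕1⊕1⊕1⊕0⊕1⊕1⊕0⊕1⊕0⊕0 = 1
s4 (pos 4,5,6,7,12,13,14,15,20,21,22,23,28,29,30,31): 1⊕0⊕0⊕1⊕1⊕1⊕1⊕1⊕0⊕0⊕1⊕1⊕1⊕1⊕0⊕0 = 0
s8 (pos 8,9,10,11,12,13,14,15,24,25,26,27,28,29,30,31): 0⊕0⊕1⊕0⊕1⊕1⊕1⊕1⊕0⊕0⊕0⊕1⊕1⊕1⊕0⊕0 = 0
s16 (pos 16,17,18,19,20,21,22,23,24,25,26,27,28,29,30,31): 0⊕0⊕1⊕0⊕0⊕0⊕1⊕1⊕0⊕0⊕0⊕1⊕1⊕1⊕0⊕0 = 0
Syndrome s16…s1 = 00011 → error at position 3.

00011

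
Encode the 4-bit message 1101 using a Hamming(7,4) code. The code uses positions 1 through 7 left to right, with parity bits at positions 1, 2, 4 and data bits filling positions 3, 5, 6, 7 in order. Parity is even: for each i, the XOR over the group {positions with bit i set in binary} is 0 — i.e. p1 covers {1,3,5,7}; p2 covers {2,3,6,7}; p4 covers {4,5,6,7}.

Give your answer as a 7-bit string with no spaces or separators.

Place data at non-parity positions: p1 p2 1 p4 1 0 1
p1 (pos 1,3,5,7): XOR of data positions = 1⊕1⊕1 = 1
p2 (pos 2,3,6,7): XOR of data positions = 1⊕0⊕1 = 0
p4 (pos 4,5,6,7): XOR of data positions = 1⊕0⊕1 = 0
Codeword: 1010101

1010101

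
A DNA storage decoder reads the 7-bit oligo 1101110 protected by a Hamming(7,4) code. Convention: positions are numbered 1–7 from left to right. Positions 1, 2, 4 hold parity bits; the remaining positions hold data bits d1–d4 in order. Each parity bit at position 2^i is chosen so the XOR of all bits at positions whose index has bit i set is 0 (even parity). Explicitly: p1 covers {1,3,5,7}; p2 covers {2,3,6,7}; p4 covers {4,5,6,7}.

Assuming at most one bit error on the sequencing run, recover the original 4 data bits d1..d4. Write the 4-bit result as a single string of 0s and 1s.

s1 (pos 1,3,5,7): 1⊕0⊕1⊕0 = 0
s2 (pos 2,3,6,7): 1⊕0⊕1⊕0 = 0
s4 (pos 4,5,6,7): 1⊕1⊕1⊕0 = 1
Syndrome s4…s1 = 100 → error at position 4.
Flip position 4: 1101110 → 1100110
Read data bits from positions 3,5,6,7: 0110

0110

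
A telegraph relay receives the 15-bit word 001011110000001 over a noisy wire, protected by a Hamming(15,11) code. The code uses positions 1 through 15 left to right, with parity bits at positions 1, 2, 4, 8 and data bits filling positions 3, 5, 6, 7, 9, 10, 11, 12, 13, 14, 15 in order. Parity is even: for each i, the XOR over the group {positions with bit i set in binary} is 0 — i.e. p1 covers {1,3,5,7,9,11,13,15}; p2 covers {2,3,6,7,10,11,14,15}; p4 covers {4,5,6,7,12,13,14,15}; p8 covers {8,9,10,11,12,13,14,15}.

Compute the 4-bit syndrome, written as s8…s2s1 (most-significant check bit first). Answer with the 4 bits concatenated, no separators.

0000

s1 (pos 1,3,5,7,9,11,13,15): 0⊕1⊕1⊕1⊕0⊕0⊕0⊕1 = 0
s2 (pos 2,3,6,7,10,11,14,15): 0⊕1⊕1⊕1⊕0⊕0⊕0⊕1 = 0
s4 (pos 4,5,6,7,12,13,14,15): 0⊕1⊕1⊕1⊕0⊕0⊕0⊕1 = 0
s8 (pos 8,9,10,11,12,13,14,15): 1⊕0⊕0⊕0⊕0⊕0⊕0⊕1 = 0
Syndrome s8…s1 = 0000 → no error.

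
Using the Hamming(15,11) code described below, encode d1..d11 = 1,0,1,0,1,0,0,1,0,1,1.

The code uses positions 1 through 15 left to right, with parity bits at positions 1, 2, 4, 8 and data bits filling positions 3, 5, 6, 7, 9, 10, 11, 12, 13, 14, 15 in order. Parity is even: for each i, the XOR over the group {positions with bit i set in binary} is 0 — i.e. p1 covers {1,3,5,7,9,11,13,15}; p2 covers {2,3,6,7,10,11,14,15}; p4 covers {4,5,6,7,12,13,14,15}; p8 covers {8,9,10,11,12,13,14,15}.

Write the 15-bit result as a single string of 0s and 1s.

101001001001011

Place data at non-parity positions: p1 p2 1 p4 0 1 0 p8 1 0 0 1 0 1 1
p1 (pos 1,3,5,7,9,11,13,15): XOR of data positions = 1⊕0⊕0⊕1⊕0⊕0⊕1 = 1
p2 (pos 2,3,6,7,10,11,14,15): XOR of data positions = 1⊕1⊕0⊕0⊕0⊕1⊕1 = 0
p4 (pos 4,5,6,7,12,13,14,15): XOR of data positions = 0⊕1⊕0⊕1⊕0⊕1⊕1 = 0
p8 (pos 8,9,10,11,12,13,14,15): XOR of data positions = 1⊕0⊕0⊕1⊕0⊕1⊕1 = 0
Codeword: 101001001001011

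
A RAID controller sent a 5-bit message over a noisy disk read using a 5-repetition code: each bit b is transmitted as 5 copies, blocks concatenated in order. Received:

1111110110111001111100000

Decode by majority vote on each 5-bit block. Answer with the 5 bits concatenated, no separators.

11110

Block 1 (11111): 5 ones → 1
Block 2 (10110): 3 ones → 1
Block 3 (11100): 3 ones → 1
Block 4 (11111): 5 ones → 1
Block 5 (00000): 0 ones → 0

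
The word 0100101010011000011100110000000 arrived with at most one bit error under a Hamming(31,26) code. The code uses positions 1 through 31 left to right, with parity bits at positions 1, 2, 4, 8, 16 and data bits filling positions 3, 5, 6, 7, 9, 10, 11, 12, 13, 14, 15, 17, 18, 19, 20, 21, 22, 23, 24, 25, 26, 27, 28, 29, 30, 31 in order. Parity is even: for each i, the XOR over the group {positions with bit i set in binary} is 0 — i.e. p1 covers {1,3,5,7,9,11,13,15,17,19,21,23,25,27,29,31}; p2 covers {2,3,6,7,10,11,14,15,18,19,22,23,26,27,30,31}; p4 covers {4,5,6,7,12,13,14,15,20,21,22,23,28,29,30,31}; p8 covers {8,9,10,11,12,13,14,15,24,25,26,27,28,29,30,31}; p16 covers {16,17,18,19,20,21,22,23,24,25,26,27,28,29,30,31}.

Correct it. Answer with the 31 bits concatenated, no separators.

s1 (pos 1,3,5,7,9,11,13,15,17,19,21,23,25,27,29,31): 0⊕0⊕1⊕1⊕1⊕0⊕1⊕0⊕0⊕1⊕0⊕1⊕0⊕0⊕0⊕0 = 0
s2 (pos 2,3,6,7,10,11,14,15,18,19,22,23,26,27,30,31): 1⊕0⊕0⊕1⊕0⊕0⊕0⊕0⊕1⊕1⊕0⊕1⊕0⊕0⊕0⊕0 = 1
s4 (pos 4,5,6,7,12,13,14,15,20,21,22,23,28,29,30,31): 0⊕1⊕0⊕1⊕1⊕1⊕0⊕0⊕1⊕0⊕0⊕1⊕0⊕0⊕0⊕0 = 0
s8 (pos 8,9,10,11,12,13,14,15,24,25,26,27,28,29,30,31): 0⊕1⊕0⊕0⊕1⊕1⊕0⊕0⊕1⊕0⊕0⊕0⊕0⊕0⊕0⊕0 = 0
s16 (pos 16,17,18,19,20,21,22,23,24,25,26,27,28,29,30,31): 0⊕0⊕1⊕1⊕1⊕0⊕0⊕1⊕1⊕0⊕0⊕0⊕0⊕0⊕0⊕0 = 1
Syndrome s16…s1 = 10010 → error at position 18.
Flip position 18: 0100101010011000011100110000000 → 0100101010011000001100110000000

0100101010011000001100110000000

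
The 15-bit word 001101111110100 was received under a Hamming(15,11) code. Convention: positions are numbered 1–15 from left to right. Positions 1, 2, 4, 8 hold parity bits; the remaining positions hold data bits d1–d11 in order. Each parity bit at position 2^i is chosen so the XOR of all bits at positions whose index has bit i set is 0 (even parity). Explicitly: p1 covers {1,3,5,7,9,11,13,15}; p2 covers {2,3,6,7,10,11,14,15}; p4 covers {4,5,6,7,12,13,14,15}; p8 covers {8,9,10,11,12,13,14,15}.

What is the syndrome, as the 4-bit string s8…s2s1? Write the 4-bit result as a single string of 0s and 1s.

1011

s1 (pos 1,3,5,7,9,11,13,15): 0⊕1⊕0⊕1⊕1⊕1⊕1⊕0 = 1
s2 (pos 2,3,6,7,10,11,14,15): 0⊕1⊕1⊕1⊕1⊕1⊕0⊕0 = 1
s4 (pos 4,5,6,7,12,13,14,15): 1⊕0⊕1⊕1⊕0⊕1⊕0⊕0 = 0
s8 (pos 8,9,10,11,12,13,14,15): 1⊕1⊕1⊕1⊕0⊕1⊕0⊕0 = 1
Syndrome s8…s1 = 1011 → error at position 11.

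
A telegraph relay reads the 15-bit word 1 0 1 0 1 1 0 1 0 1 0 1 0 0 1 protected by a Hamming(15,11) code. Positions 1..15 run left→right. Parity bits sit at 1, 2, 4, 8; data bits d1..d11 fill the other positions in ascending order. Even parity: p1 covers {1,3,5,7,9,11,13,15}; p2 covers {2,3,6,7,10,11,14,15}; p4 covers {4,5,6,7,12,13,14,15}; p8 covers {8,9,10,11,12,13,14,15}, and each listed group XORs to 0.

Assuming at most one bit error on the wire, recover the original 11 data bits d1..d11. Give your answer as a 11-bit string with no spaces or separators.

s1 (pos 1,3,5,7,9,11,13,15): 1⊕1⊕1⊕0⊕0⊕0⊕0⊕1 = 0
s2 (pos 2,3,6,7,10,11,14,15): 0⊕1⊕1⊕0⊕1⊕0⊕0⊕1 = 0
s4 (pos 4,5,6,7,12,13,14,15): 0⊕1⊕1⊕0⊕1⊕0⊕0⊕1 = 0
s8 (pos 8,9,10,11,12,13,14,15): 1⊕0⊕1⊕0⊕1⊕0⊕0⊕1 = 0
Syndrome s8…s1 = 0000 → no error.
Read data bits from positions 3,5,6,7,9,10,11,12,13,14,15: 11100101001

11100101001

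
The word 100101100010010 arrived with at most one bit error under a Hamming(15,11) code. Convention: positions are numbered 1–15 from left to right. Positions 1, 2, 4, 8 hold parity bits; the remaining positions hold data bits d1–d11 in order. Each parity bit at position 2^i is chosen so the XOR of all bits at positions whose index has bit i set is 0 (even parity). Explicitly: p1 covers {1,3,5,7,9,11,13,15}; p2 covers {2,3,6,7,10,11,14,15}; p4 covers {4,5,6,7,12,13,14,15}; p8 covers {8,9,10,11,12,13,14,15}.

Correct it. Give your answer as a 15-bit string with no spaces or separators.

s1 (pos 1,3,5,7,9,11,13,15): 1⊕0⊕0⊕1⊕0⊕1⊕0⊕0 = 1
s2 (pos 2,3,6,7,10,11,14,15): 0⊕0⊕1⊕1⊕0⊕1⊕1⊕0 = 0
s4 (pos 4,5,6,7,12,13,14,15): 1⊕0⊕1⊕1⊕0⊕0⊕1⊕0 = 0
s8 (pos 8,9,10,11,12,13,14,15): 0⊕0⊕0⊕1⊕0⊕0⊕1⊕0 = 0
Syndrome s8…s1 = 0001 → error at position 1.
Flip position 1: 100101100010010 → 000101100010010

000101100010010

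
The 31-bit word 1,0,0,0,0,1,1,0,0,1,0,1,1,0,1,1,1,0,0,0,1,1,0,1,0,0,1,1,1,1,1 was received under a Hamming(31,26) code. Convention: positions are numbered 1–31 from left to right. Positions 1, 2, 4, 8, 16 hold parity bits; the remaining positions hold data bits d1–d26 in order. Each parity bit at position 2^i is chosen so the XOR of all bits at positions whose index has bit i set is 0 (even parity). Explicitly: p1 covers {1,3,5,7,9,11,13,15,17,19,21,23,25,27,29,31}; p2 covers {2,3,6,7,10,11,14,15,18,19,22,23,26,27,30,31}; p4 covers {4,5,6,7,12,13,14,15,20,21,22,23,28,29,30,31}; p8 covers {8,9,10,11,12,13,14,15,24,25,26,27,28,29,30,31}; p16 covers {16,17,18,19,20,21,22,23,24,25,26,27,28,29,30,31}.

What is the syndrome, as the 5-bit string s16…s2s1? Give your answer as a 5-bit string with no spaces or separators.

00101

s1 (pos 1,3,5,7,9,11,13,15,17,19,21,23,25,27,29,31): 1⊕0⊕0⊕1⊕0⊕0⊕1⊕1⊕1⊕0⊕1⊕0⊕0⊕1⊕1⊕1 = 1
s2 (pos 2,3,6,7,10,11,14,15,18,19,22,23,26,27,30,31): 0⊕0⊕1⊕1⊕1⊕0⊕0⊕1⊕0⊕0⊕1⊕0⊕0⊕1⊕1⊕1 = 0
s4 (pos 4,5,6,7,12,13,14,15,20,21,22,23,28,29,30,31): 0⊕0⊕1⊕1⊕1⊕1⊕0⊕1⊕0⊕1⊕1⊕0⊕1⊕1⊕1⊕1 = 1
s8 (pos 8,9,10,11,12,13,14,15,24,25,26,27,28,29,30,31): 0⊕0⊕1⊕0⊕1⊕1⊕0⊕1⊕1⊕0⊕0⊕1⊕1⊕1⊕1⊕1 = 0
s16 (pos 16,17,18,19,20,21,22,23,24,25,26,27,28,29,30,31): 1⊕1⊕0⊕0⊕0⊕1⊕1⊕0⊕1⊕0⊕0⊕1⊕1⊕1⊕1⊕1 = 0
Syndrome s16…s1 = 00101 → error at position 5.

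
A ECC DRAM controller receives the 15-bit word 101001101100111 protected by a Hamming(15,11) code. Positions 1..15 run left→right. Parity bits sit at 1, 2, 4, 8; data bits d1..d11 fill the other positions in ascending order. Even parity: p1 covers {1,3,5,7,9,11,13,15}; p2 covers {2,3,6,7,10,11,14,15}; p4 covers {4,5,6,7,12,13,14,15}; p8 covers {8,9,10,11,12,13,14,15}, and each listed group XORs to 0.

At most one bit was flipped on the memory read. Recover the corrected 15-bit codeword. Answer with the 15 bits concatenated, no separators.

s1 (pos 1,3,5,7,9,11,13,15): 1⊕1⊕0⊕1⊕1⊕0⊕1⊕1 = 0
s2 (pos 2,3,6,7,10,11,14,15): 0⊕1⊕1⊕1⊕1⊕0⊕1⊕1 = 0
s4 (pos 4,5,6,7,12,13,14,15): 0⊕0⊕1⊕1⊕0⊕1⊕1⊕1 = 1
s8 (pos 8,9,10,11,12,13,14,15): 0⊕1⊕1⊕0⊕0⊕1⊕1⊕1 = 1
Syndrome s8…s1 = 1100 → error at position 12.
Flip position 12: 101001101100111 → 101001101101111

101001101101111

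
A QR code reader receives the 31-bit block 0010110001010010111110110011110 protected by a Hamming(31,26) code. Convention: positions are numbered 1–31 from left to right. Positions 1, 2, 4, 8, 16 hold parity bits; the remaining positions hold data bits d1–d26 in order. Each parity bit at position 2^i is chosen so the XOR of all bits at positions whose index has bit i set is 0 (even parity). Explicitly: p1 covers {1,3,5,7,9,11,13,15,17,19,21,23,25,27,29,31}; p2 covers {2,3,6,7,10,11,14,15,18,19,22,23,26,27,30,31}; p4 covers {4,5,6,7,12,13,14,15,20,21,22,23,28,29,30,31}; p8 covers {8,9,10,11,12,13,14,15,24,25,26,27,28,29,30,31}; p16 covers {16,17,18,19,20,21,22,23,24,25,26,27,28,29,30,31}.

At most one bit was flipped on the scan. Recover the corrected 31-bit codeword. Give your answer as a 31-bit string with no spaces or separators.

s1 (pos 1,3,5,7,9,11,13,15,17,19,21,23,25,27,29,31): 0⊕1⊕1⊕0⊕0⊕0⊕0⊕1⊕1⊕1⊕1⊕1⊕0⊕1⊕1⊕0 = 1
s2 (pos 2,3,6,7,10,11,14,15,18,19,22,23,26,27,30,31): 0⊕1⊕1⊕0⊕1⊕0⊕0⊕1⊕1⊕1⊕0⊕1⊕0⊕1⊕1⊕0 = 1
s4 (pos 4,5,6,7,12,13,14,15,20,21,22,23,28,29,30,31): 0⊕1⊕1⊕0⊕1⊕0⊕0⊕1⊕1⊕1⊕0⊕1⊕1⊕1⊕1⊕0 = 0
s8 (pos 8,9,10,11,12,13,14,15,24,25,26,27,28,29,30,31): 0⊕0⊕1⊕0⊕1⊕0⊕0⊕1⊕1⊕0⊕0⊕1⊕1⊕1⊕1⊕0 = 0
s16 (pos 16,17,18,19,20,21,22,23,24,25,26,27,28,29,30,31): 0⊕1⊕1⊕1⊕1⊕1⊕0⊕1⊕1⊕0⊕0⊕1⊕1⊕1⊕1⊕0 = 1
Syndrome s16…s1 = 10011 → error at position 19.
Flip position 19: 0010110001010010111110110011110 → 0010110001010010110110110011110

0010110001010010110110110011110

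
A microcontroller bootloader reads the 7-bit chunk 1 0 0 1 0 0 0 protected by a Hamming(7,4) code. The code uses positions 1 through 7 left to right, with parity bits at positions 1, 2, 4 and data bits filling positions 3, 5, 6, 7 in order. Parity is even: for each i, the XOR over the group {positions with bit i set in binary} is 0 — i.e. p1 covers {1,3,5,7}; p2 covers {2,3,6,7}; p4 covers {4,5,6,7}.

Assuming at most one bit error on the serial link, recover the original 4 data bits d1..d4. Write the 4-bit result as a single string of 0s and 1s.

0100

s1 (pos 1,3,5,7): 1⊕0⊕0⊕0 = 1
s2 (pos 2,3,6,7): 0⊕0⊕0⊕0 = 0
s4 (pos 4,5,6,7): 1⊕0⊕0⊕0 = 1
Syndrome s4…s1 = 101 → error at position 5.
Flip position 5: 1001000 → 1001100
Read data bits from positions 3,5,6,7: 0100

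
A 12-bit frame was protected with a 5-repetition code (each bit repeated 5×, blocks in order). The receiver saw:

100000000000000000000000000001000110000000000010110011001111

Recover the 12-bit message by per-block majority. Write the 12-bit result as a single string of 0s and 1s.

000000000101

Block 1 (10000): 1 one → 0
Block 2 (00000): 0 ones → 0
Block 3 (00000): 0 ones → 0
Block 4 (00000): 0 ones → 0
Block 5 (00000): 0 ones → 0
Block 6 (00001): 1 one → 0
Block 7 (00011): 2 ones → 0
Block 8 (00000): 0 ones → 0
Block 9 (00000): 0 ones → 0
Block 10 (01011): 3 ones → 1
Block 11 (00110): 2 ones → 0
Block 12 (01111): 4 ones → 1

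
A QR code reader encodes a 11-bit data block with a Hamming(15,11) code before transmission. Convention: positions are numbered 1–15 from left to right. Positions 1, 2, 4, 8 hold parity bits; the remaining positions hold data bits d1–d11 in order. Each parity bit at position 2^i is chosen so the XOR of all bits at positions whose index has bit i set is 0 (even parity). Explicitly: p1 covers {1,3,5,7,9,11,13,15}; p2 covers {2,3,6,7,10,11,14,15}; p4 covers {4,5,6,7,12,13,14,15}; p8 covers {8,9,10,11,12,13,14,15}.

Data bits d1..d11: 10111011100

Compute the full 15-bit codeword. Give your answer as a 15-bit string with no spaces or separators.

Place data at non-parity positions: p1 p2 1 p4 0 1 1 p8 1 0 1 1 1 0 0
p1 (pos 1,3,5,7,9,11,13,15): XOR of data positions = 1⊕0⊕1⊕1⊕1⊕1⊕0 = 1
p2 (pos 2,3,6,7,10,11,14,15): XOR of data positions = 1⊕1⊕1⊕0⊕1⊕0⊕0 = 0
p4 (pos 4,5,6,7,12,13,14,15): XOR of data positions = 0⊕1⊕1⊕1⊕1⊕0⊕0 = 0
p8 (pos 8,9,10,11,12,13,14,15): XOR of data positions = 1⊕0⊕1⊕1⊕1⊕0⊕0 = 0
Codeword: 101001101011100

101001101011100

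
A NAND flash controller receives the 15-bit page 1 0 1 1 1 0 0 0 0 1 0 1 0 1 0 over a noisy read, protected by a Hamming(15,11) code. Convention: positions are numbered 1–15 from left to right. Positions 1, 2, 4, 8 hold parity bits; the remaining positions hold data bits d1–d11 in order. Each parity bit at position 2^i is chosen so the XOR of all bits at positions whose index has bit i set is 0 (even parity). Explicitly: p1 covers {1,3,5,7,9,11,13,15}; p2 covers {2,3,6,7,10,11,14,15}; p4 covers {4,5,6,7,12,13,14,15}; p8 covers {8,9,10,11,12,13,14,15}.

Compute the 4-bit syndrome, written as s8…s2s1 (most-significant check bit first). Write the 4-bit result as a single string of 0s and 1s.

s1 (pos 1,3,5,7,9,11,13,15): 1⊕1⊕1⊕0⊕0⊕0⊕0⊕0 = 1
s2 (pos 2,3,6,7,10,11,14,15): 0⊕1⊕0⊕0⊕1⊕0⊕1⊕0 = 1
s4 (pos 4,5,6,7,12,13,14,15): 1⊕1⊕0⊕0⊕1⊕0⊕1⊕0 = 0
s8 (pos 8,9,10,11,12,13,14,15): 0⊕0⊕1⊕0⊕1⊕0⊕1⊕0 = 1
Syndrome s8…s1 = 1011 → error at position 11.

1011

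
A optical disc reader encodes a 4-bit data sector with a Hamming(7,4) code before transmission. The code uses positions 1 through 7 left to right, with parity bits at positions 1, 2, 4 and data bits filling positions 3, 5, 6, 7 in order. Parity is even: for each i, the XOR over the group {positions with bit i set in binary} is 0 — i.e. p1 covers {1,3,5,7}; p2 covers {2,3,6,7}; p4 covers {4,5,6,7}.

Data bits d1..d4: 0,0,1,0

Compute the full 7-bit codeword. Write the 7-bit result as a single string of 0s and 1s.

0101010

Place data at non-parity positions: p1 p2 0 p4 0 1 0
p1 (pos 1,3,5,7): XOR of data positions = 0⊕0⊕0 = 0
p2 (pos 2,3,6,7): XOR of data positions = 0⊕1⊕0 = 1
p4 (pos 4,5,6,7): XOR of data positions = 0⊕1⊕0 = 1
Codeword: 0101010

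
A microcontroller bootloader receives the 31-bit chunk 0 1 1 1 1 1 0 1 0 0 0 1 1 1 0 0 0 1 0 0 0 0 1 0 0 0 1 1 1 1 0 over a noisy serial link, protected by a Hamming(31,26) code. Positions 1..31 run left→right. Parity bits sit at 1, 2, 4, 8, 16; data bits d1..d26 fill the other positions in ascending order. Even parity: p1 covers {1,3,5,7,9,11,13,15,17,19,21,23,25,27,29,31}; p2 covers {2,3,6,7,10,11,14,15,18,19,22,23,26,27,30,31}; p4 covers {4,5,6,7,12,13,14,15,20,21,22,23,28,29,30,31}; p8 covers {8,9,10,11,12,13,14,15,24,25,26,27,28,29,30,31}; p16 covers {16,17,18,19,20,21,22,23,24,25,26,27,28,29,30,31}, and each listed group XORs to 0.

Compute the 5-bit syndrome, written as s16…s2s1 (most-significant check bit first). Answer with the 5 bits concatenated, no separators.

s1 (pos 1,3,5,7,9,11,13,15,17,19,21,23,25,27,29,31): 0⊕1⊕1⊕0⊕0⊕0⊕1⊕0⊕0⊕0⊕0⊕1⊕0⊕1⊕1⊕0 = 0
s2 (pos 2,3,6,7,10,11,14,15,18,19,22,23,26,27,30,31): 1⊕1⊕1⊕0⊕0⊕0⊕1⊕0⊕1⊕0⊕0⊕1⊕0⊕1⊕1⊕0 = 0
s4 (pos 4,5,6,7,12,13,14,15,20,21,22,23,28,29,30,31): 1⊕1⊕1⊕0⊕1⊕1⊕1⊕0⊕0⊕0⊕0⊕1⊕1⊕1⊕1⊕0 = 0
s8 (pos 8,9,10,11,12,13,14,15,24,25,26,27,28,29,30,31): 1⊕0⊕0⊕0⊕1⊕1⊕1⊕0⊕0⊕0⊕0⊕1⊕1⊕1⊕1⊕0 = 0
s16 (pos 16,17,18,19,20,21,22,23,24,25,26,27,28,29,30,31): 0⊕0⊕1⊕0⊕0⊕0⊕0⊕1⊕0⊕0⊕0⊕1⊕1⊕1⊕1⊕0 = 0
Syndrome s16…s1 = 00000 → no error.

00000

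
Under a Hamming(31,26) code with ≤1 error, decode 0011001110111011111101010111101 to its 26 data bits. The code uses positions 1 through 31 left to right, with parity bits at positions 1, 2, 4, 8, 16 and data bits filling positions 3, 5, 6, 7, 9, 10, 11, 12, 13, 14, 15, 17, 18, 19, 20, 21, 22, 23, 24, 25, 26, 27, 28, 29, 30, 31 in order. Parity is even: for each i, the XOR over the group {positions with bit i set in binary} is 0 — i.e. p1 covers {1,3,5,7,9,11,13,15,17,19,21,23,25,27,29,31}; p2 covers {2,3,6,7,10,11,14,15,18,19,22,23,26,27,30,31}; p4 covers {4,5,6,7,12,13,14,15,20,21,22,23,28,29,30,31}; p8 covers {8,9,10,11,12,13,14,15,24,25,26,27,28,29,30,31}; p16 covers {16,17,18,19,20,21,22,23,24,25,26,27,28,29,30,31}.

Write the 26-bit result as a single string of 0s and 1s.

s1 (pos 1,3,5,7,9,11,13,15,17,19,21,23,25,27,29,31): 0⊕1⊕0⊕1⊕1⊕1⊕1⊕1⊕1⊕1⊕0⊕0⊕0⊕1⊕1⊕1 = 1
s2 (pos 2,3,6,7,10,11,14,15,18,19,22,23,26,27,30,31): 0⊕1⊕0⊕1⊕0⊕1⊕0⊕1⊕1⊕1⊕1⊕0⊕1⊕1⊕0⊕1 = 0
s4 (pos 4,5,6,7,12,13,14,15,20,21,22,23,28,29,30,31): 1⊕0⊕0⊕1⊕1⊕1⊕0⊕1⊕1⊕0⊕1⊕0⊕1⊕1⊕0⊕1 = 0
s8 (pos 8,9,10,11,12,13,14,15,24,25,26,27,28,29,30,31): 1⊕1⊕0⊕1⊕1⊕1⊕0⊕1⊕1⊕0⊕1⊕1⊕1⊕1⊕0⊕1 = 0
s16 (pos 16,17,18,19,20,21,22,23,24,25,26,27,28,29,30,31): 1⊕1⊕1⊕1⊕1⊕0⊕1⊕0⊕1⊕0⊕1⊕1⊕1⊕1⊕0⊕1 = 0
Syndrome s16…s1 = 00001 → error at position 1.
Flip position 1: 0011001110111011111101010111101 → 1011001110111011111101010111101
Read data bits from positions 3,5,6,7,9,10,11,12,13,14,15,17,18,19,20,21,22,23,24,25,26,27,28,29,30,31: 10011011101111101010111101

10011011101111101010111101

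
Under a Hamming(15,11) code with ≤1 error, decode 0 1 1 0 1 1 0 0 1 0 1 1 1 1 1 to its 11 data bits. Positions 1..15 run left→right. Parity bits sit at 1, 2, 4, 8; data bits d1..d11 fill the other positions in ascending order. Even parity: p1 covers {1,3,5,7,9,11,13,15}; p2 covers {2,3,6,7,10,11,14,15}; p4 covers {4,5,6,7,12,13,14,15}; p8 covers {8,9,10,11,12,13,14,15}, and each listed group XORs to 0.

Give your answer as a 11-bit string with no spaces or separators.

s1 (pos 1,3,5,7,9,11,13,15): 0⊕1⊕1⊕0⊕1⊕1⊕1⊕1 = 0
s2 (pos 2,3,6,7,10,11,14,15): 1⊕1⊕1⊕0⊕0⊕1⊕1⊕1 = 0
s4 (pos 4,5,6,7,12,13,14,15): 0⊕1⊕1⊕0⊕1⊕1⊕1⊕1 = 0
s8 (pos 8,9,10,11,12,13,14,15): 0⊕1⊕0⊕1⊕1⊕1⊕1⊕1 = 0
Syndrome s8…s1 = 0000 → no error.
Read data bits from positions 3,5,6,7,9,10,11,12,13,14,15: 11101011111

11101011111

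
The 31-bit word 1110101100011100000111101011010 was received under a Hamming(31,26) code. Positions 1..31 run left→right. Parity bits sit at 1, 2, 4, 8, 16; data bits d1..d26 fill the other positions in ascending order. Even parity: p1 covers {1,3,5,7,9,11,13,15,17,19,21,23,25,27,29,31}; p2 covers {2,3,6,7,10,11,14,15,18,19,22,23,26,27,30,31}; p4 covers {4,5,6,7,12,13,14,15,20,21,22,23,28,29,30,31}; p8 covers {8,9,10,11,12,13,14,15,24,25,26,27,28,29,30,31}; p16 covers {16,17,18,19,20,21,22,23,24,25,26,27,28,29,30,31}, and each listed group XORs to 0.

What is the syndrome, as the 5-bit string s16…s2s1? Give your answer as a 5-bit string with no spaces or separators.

s1 (pos 1,3,5,7,9,11,13,15,17,19,21,23,25,27,29,31): 1⊕1⊕1⊕1⊕0⊕0⊕1⊕0⊕0⊕0⊕1⊕1⊕1⊕1⊕0⊕0 = 1
s2 (pos 2,3,6,7,10,11,14,15,18,19,22,23,26,27,30,31): 1⊕1⊕0⊕1⊕0⊕0⊕1⊕0⊕0⊕0⊕1⊕1⊕0⊕1⊕1⊕0 = 0
s4 (pos 4,5,6,7,12,13,14,15,20,21,22,23,28,29,30,31): 0⊕1⊕0⊕1⊕1⊕1⊕1⊕0⊕1⊕1⊕1⊕1⊕1⊕0⊕1⊕0 = 1
s8 (pos 8,9,10,11,12,13,14,15,24,25,26,27,28,29,30,31): 1⊕0⊕0⊕0⊕1⊕1⊕1⊕0⊕0⊕1⊕0⊕1⊕1⊕0⊕1⊕0 = 0
s16 (pos 16,17,18,19,20,21,22,23,24,25,26,27,28,29,30,31): 0⊕0⊕0⊕0⊕1⊕1⊕1⊕1⊕0⊕1⊕0⊕1⊕1⊕0⊕1⊕0 = 0
Syndrome s16…s1 = 00101 → error at position 5.

00101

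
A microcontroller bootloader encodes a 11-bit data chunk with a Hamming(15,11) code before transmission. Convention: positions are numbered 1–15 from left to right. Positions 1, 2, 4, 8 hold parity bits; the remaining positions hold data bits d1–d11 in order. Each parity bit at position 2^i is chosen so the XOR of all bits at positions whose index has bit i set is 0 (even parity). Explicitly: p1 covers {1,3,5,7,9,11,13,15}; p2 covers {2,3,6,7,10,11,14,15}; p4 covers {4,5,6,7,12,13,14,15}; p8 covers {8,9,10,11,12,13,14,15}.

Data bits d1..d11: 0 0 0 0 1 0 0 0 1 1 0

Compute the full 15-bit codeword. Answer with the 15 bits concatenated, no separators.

010000011000110

Place data at non-parity positions: p1 p2 0 p4 0 0 0 p8 1 0 0 0 1 1 0
p1 (pos 1,3,5,7,9,11,13,15): XOR of data positions = 0⊕0⊕0⊕1⊕0⊕1⊕0 = 0
p2 (pos 2,3,6,7,10,11,14,15): XOR of data positions = 0⊕0⊕0⊕0⊕0⊕1⊕0 = 1
p4 (pos 4,5,6,7,12,13,14,15): XOR of data positions = 0⊕0⊕0⊕0⊕1⊕1⊕0 = 0
p8 (pos 8,9,10,11,12,13,14,15): XOR of data positions = 1⊕0⊕0⊕0⊕1⊕1⊕0 = 1
Codeword: 010000011000110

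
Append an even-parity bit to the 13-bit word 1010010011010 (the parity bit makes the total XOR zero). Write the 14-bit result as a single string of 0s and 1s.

XOR of the 13 data bits: 1⊕0⊕1⊕0⊕0⊕1⊕0⊕0⊕1⊕1⊕0⊕1⊕0 = 0
Parity bit = 0 (so all 14 bits XOR to 0).

10100100110100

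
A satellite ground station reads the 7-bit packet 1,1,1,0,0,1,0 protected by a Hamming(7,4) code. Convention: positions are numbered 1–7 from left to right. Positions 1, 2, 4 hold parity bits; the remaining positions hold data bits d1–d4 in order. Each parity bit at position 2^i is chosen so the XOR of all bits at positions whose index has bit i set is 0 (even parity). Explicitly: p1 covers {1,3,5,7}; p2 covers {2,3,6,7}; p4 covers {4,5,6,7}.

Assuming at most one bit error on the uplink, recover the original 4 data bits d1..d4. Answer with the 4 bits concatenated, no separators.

1000

s1 (pos 1,3,5,7): 1⊕1⊕0⊕0 = 0
s2 (pos 2,3,6,7): 1⊕1⊕1⊕0 = 1
s4 (pos 4,5,6,7): 0⊕0⊕1⊕0 = 1
Syndrome s4…s1 = 110 → error at position 6.
Flip position 6: 1110010 → 1110000
Read data bits from positions 3,5,6,7: 1000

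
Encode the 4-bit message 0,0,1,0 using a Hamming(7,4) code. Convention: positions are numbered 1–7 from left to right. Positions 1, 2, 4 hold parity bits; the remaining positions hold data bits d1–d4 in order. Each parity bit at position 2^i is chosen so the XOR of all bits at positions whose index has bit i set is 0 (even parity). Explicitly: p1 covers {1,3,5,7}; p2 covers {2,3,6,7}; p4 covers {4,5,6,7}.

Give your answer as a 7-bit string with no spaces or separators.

Place data at non-parity positions: p1 p2 0 p4 0 1 0
p1 (pos 1,3,5,7): XOR of data positions = 0⊕0⊕0 = 0
p2 (pos 2,3,6,7): XOR of data positions = 0⊕1⊕0 = 1
p4 (pos 4,5,6,7): XOR of data positions = 0⊕1⊕0 = 1
Codeword: 0101010

0101010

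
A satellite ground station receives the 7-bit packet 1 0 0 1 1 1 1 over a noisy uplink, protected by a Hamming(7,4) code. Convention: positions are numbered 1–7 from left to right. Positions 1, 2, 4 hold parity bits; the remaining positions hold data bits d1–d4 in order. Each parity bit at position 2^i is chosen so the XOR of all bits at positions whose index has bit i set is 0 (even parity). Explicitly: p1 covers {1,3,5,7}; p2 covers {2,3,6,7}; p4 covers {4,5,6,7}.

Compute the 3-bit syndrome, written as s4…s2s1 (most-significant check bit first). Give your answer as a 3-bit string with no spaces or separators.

s1 (pos 1,3,5,7): 1⊕0⊕1⊕1 = 1
s2 (pos 2,3,6,7): 0⊕0⊕1⊕1 = 0
s4 (pos 4,5,6,7): 1⊕1⊕1⊕1 = 0
Syndrome s4…s1 = 001 → error at position 1.

001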